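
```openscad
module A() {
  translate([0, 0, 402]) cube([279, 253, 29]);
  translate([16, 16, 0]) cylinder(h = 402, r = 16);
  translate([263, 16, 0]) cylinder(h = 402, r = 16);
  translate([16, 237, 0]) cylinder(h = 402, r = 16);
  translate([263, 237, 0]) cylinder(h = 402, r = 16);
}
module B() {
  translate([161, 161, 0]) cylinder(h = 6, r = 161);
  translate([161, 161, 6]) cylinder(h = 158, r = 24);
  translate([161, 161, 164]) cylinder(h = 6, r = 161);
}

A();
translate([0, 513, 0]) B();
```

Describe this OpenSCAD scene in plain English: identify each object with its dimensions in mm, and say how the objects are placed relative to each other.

A is a simple wooden stool: a rectangular seat 279 mm (x) by 253 mm (y), 29 mm thick, top face at z = 431 mm, on four round legs, each 32 mm in diameter. The legs rest on z = 0, each leg's axis is inset half a diameter from the nearest pair of seat edges (so the leg's bounding box is flush with the corner).

B is a spool: two coaxial disc flanges of radius 161 mm and thickness 6 mm, joined by a core cylinder of radius 24 mm and height 158 mm. The lower flange rests on z = 0 and the three cylinders share a vertical axis.

The spool is on the floor beside the stool on its +y side.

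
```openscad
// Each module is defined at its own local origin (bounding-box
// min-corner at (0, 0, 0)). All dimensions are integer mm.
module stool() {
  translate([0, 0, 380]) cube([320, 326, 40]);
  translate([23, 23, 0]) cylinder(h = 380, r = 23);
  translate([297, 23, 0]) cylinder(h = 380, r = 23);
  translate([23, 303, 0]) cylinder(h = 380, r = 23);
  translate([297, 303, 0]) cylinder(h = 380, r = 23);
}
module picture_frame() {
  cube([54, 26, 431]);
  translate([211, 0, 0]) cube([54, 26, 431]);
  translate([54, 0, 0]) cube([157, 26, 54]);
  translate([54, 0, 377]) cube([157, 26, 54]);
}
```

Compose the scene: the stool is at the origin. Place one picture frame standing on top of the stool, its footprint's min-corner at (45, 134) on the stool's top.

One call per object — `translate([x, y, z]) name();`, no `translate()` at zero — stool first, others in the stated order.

stool();
translate([45, 134, 420]) picture_frame();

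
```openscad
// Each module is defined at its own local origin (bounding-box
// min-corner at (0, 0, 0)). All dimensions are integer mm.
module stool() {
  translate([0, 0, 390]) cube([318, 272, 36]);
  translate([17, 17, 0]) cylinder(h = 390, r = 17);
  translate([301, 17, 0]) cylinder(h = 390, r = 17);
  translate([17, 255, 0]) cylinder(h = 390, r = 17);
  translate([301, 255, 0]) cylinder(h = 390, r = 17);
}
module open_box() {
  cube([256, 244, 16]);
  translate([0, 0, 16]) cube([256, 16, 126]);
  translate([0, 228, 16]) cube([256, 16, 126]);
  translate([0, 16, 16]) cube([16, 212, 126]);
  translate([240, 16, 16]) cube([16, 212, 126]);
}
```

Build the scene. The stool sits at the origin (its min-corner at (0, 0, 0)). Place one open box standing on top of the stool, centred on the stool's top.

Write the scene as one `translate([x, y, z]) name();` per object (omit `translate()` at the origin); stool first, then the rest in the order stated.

stool();
translate([31, 14, 426]) open_box();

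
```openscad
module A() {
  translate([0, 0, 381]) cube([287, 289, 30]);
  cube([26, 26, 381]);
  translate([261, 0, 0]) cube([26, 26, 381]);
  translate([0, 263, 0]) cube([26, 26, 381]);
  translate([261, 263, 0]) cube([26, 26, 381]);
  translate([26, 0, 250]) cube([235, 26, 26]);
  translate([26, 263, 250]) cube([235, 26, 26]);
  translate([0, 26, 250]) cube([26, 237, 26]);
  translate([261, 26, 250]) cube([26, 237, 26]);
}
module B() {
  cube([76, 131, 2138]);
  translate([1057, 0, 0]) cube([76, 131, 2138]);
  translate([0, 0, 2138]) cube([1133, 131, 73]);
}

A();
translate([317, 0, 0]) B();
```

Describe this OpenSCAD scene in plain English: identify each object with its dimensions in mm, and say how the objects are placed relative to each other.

A is a simple wooden stool: a rectangular seat 287 mm (x) by 289 mm (y), 30 mm thick, top face at z = 411 mm, on four square legs, each 26×26 mm in cross-section. The legs rest on z = 0, each flush with a corner of the seat. Four stretchers, 26 mm wide and 26 mm tall, connect adjacent legs with their undersides at z = 250 mm, each running between the inner faces of the legs it joins and aligned with the legs' outer faces on the other axis.

B is a rectangular door frame: two vertical jambs of 76×131 mm section, 2138 mm tall, with a clear opening 981 mm wide between their inner faces. A header 73 mm tall and 131 mm deep lies on top of the jambs and spans the full outside width.

The door frame is on the floor beside the stool on its +x side.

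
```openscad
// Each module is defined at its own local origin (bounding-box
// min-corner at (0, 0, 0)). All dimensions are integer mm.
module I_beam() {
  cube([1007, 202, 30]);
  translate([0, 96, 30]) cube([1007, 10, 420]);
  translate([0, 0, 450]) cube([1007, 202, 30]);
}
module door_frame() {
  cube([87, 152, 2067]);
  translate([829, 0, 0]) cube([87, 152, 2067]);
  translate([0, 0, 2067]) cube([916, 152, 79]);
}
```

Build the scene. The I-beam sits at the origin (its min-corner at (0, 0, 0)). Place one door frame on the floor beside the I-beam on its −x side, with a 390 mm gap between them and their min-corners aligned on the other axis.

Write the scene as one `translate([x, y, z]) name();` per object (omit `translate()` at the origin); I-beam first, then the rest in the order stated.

I_beam();
translate([-1306, 0, 0]) door_frame();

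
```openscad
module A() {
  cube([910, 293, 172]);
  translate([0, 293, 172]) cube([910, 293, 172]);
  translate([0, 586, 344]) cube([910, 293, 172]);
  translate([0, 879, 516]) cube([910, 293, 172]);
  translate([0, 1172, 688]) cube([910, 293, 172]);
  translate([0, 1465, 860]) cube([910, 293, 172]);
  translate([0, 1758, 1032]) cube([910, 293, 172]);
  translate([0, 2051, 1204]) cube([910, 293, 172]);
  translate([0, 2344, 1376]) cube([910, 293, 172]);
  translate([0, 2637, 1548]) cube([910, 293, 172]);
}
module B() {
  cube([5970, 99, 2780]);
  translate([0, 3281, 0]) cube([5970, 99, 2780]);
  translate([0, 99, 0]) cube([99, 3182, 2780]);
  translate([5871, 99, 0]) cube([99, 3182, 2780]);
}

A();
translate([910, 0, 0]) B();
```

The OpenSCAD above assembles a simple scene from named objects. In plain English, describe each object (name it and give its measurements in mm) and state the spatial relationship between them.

A is a run of 10 identical solid stair steps. Each tread is 910×293 mm and each step block is 172 mm high. Step 1 rests on the floor; step k is offset from step 1 by (k−1)×293 mm in y and (k−1)×172 mm in z.

B is a box-shaped house frame (walls only): outside footprint 5970×3380 mm, wall height 2780 mm, wall thickness 99 mm. The two y-facing walls run the full x-width; the two x-facing walls fit between the inner faces of the y-facing walls.

The house frame is against the staircase's +x side, with their −y faces flush.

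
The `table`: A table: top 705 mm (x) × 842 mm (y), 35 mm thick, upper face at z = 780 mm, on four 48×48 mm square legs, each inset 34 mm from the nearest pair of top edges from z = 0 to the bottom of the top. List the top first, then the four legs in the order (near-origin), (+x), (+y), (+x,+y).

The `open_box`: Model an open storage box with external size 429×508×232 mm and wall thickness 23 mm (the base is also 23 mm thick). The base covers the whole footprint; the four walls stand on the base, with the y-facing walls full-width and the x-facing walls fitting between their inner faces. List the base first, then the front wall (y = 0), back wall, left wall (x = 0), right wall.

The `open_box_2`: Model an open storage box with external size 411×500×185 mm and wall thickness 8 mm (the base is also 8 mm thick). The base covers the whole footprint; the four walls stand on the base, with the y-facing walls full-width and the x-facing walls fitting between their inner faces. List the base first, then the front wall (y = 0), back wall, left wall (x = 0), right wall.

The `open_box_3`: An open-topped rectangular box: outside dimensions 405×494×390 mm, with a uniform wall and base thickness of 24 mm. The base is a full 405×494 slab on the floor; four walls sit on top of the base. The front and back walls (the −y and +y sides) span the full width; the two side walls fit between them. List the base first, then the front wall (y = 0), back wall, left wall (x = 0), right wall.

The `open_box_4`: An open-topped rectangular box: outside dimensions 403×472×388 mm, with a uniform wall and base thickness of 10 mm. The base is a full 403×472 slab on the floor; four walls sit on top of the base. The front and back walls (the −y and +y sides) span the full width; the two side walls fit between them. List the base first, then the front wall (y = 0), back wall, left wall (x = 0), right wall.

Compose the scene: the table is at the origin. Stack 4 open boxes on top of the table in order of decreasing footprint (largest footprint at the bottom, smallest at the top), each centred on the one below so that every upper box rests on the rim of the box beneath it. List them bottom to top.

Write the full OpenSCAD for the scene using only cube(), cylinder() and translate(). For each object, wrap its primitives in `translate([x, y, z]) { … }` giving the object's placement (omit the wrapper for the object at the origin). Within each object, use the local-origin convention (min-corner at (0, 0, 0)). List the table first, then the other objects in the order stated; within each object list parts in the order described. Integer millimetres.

translate([0, 0, 745]) cube([705, 842, 35]);
translate([34, 34, 0]) cube([48, 48, 745]);
translate([623, 34, 0]) cube([48, 48, 745]);
translate([34, 760, 0]) cube([48, 48, 745]);
translate([623, 760, 0]) cube([48, 48, 745]);
translate([138, 167, 780]) {
  cube([429, 508, 23]);
  translate([0, 0, 23]) cube([429, 23, 209]);
  translate([0, 485, 23]) cube([429, 23, 209]);
  translate([0, 23, 23]) cube([23, 462, 209]);
  translate([406, 23, 23]) cube([23, 462, 209]);
}
translate([147, 171, 1012]) {
  cube([411, 500, 8]);
  translate([0, 0, 8]) cube([411, 8, 177]);
  translate([0, 492, 8]) cube([411, 8, 177]);
  translate([0, 8, 8]) cube([8, 484, 177]);
  translate([403, 8, 8]) cube([8, 484, 177]);
}
translate([150, 174, 1197]) {
  cube([405, 494, 24]);
  translate([0, 0, 24]) cube([405, 24, 366]);
  translate([0, 470, 24]) cube([405, 24, 366]);
  translate([0, 24, 24]) cube([24, 446, 366]);
  translate([381, 24, 24]) cube([24, 446, 366]);
}
translate([151, 185, 1587]) {
  cube([403, 472, 10]);
  translate([0, 0, 10]) cube([403, 10, 378]);
  translate([0, 462, 10]) cube([403, 10, 378]);
  translate([0, 10, 10]) cube([10, 452, 378]);
  translate([393, 10, 10]) cube([10, 452, 378]);
}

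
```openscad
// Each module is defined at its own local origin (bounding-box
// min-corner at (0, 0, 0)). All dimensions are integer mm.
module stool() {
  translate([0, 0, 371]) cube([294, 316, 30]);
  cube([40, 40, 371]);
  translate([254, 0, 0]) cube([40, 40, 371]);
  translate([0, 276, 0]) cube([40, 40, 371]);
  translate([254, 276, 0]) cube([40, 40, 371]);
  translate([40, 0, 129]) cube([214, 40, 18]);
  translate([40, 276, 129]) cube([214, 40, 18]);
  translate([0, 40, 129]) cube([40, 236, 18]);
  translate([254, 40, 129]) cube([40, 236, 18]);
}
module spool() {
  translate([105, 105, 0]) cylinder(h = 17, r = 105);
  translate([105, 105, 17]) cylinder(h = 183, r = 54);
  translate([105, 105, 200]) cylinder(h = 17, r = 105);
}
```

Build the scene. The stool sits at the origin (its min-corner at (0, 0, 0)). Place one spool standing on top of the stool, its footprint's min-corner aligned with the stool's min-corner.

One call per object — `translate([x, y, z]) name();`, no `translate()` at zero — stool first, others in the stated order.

stool();
translate([0, 0, 401]) spool();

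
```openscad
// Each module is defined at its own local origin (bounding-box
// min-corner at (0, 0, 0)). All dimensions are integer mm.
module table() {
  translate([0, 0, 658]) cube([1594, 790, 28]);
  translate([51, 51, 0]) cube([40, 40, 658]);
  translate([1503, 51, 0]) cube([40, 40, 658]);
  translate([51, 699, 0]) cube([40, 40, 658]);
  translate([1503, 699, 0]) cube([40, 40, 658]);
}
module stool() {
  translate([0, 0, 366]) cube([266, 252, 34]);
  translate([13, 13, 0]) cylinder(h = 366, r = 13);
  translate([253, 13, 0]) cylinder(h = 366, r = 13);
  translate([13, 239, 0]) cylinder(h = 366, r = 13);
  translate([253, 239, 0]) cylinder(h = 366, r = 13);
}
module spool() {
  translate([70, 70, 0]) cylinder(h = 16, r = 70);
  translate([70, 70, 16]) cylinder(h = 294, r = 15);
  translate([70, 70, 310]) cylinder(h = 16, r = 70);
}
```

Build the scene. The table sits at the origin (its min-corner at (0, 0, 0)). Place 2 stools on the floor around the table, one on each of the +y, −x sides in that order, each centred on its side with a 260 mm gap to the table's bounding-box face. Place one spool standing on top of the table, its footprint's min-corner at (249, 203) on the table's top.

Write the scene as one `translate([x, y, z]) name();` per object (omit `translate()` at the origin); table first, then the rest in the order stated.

table();
translate([664, 1050, 0]) stool();
translate([-526, 269, 0]) stool();
translate([249, 203, 686]) spool();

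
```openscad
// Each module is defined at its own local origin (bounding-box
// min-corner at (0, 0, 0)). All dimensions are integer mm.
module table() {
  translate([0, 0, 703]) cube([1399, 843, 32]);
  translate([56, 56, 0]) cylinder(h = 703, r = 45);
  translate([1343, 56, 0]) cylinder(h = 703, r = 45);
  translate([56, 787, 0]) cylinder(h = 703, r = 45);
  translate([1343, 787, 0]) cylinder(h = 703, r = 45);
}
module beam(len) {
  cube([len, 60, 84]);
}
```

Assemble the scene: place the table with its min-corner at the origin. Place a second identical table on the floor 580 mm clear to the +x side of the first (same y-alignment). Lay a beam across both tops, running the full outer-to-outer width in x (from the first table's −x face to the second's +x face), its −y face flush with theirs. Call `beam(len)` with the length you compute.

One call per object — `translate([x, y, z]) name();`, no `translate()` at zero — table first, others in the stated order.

table();
translate([1979, 0, 0]) table();
translate([0, 0, 735]) beam(3378);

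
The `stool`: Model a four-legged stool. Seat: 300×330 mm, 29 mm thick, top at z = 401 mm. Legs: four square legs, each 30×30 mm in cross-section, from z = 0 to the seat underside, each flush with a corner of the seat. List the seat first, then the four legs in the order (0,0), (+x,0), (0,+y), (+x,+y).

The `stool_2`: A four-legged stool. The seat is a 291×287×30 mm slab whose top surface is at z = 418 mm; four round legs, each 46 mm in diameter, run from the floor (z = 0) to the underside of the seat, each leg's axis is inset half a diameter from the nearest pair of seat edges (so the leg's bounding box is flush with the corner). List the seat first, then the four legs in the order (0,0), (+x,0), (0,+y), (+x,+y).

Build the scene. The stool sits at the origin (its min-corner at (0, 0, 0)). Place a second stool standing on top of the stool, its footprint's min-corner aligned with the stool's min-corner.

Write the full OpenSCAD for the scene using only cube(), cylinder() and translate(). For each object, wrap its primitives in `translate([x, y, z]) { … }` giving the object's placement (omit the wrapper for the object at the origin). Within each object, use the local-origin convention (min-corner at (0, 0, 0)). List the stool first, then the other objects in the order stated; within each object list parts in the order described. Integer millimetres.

translate([0, 0, 372]) cube([300, 330, 29]);
cube([30, 30, 372]);
translate([270, 0, 0]) cube([30, 30, 372]);
translate([0, 300, 0]) cube([30, 30, 372]);
translate([270, 300, 0]) cube([30, 30, 372]);
translate([0, 0, 401]) {
  translate([0, 0, 388]) cube([291, 287, 30]);
  translate([23, 23, 0]) cylinder(h = 388, r = 23);
  translate([268, 23, 0]) cylinder(h = 388, r = 23);
  translate([23, 264, 0]) cylinder(h = 388, r = 23);
  translate([268, 264, 0]) cylinder(h = 388, r = 23);
}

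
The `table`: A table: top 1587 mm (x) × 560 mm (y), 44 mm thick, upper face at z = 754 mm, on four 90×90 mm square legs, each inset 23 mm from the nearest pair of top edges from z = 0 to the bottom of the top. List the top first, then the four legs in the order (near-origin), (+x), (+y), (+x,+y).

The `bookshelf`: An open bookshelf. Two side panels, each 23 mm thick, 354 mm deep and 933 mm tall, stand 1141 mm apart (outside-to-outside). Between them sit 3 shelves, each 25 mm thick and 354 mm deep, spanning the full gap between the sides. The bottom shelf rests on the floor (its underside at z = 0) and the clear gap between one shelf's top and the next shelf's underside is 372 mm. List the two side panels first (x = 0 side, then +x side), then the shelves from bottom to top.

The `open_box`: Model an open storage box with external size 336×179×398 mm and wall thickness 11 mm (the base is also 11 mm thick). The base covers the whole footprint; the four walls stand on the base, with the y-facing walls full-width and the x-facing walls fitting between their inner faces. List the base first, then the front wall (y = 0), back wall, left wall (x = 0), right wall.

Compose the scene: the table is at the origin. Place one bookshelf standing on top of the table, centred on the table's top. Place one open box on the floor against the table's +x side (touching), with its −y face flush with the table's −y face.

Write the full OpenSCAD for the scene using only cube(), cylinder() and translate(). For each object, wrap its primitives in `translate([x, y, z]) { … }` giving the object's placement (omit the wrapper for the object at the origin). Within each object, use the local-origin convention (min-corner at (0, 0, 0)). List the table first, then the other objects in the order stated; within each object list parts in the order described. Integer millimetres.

translate([0, 0, 710]) cube([1587, 560, 44]);
translate([23, 23, 0]) cube([90, 90, 710]);
translate([1474, 23, 0]) cube([90, 90, 710]);
translate([23, 447, 0]) cube([90, 90, 710]);
translate([1474, 447, 0]) cube([90, 90, 710]);
translate([223, 103, 754]) {
  cube([23, 354, 933]);
  translate([1118, 0, 0]) cube([23, 354, 933]);
  translate([23, 0, 0]) cube([1095, 354, 25]);
  translate([23, 0, 397]) cube([1095, 354, 25]);
  translate([23, 0, 794]) cube([1095, 354, 25]);
}
translate([1587, 0, 0]) {
  cube([336, 179, 11]);
  translate([0, 0, 11]) cube([336, 11, 387]);
  translate([0, 168, 11]) cube([336, 11, 387]);
  translate([0, 11, 11]) cube([11, 157, 387]);
  translate([325, 11, 11]) cube([11, 157, 387]);
}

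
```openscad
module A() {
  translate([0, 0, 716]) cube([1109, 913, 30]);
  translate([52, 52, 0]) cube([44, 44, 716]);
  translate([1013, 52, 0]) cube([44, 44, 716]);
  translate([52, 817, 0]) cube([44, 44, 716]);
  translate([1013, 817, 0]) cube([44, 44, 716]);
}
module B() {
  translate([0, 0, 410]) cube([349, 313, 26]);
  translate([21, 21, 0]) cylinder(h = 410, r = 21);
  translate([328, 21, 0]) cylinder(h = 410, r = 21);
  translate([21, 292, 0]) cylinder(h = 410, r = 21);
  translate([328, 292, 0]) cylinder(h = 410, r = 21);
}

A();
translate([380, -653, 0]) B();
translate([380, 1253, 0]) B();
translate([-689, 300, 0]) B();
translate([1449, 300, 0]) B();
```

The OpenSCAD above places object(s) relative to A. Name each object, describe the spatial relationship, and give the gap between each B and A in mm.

Each stool's nearest face is 340 mm from the table's bounding box.

A is a table. B is a stool. Four stools sit around the table at the −y, +y, −x, +x sides. The gap between each stool and the table is 340 mm.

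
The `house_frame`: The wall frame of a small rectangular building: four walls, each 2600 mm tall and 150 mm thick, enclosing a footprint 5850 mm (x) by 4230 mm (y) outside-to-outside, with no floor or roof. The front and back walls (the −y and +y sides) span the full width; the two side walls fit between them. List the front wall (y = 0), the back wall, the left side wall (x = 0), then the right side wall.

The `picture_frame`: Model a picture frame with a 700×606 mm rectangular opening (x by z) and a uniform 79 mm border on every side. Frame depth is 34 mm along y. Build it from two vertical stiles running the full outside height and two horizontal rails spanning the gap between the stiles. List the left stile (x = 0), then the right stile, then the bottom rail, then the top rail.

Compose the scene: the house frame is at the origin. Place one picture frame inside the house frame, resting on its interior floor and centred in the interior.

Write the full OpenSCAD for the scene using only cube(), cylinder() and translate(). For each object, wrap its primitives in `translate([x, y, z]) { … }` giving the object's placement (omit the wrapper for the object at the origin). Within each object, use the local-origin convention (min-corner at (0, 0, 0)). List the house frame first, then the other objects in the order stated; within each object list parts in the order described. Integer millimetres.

cube([5850, 150, 2600]);
translate([0, 4080, 0]) cube([5850, 150, 2600]);
translate([0, 150, 0]) cube([150, 3930, 2600]);
translate([5700, 150, 0]) cube([150, 3930, 2600]);
translate([2496, 2098, 0]) {
  cube([79, 34, 764]);
  translate([779, 0, 0]) cube([79, 34, 764]);
  translate([79, 0, 0]) cube([700, 34, 79]);
  translate([79, 0, 685]) cube([700, 34, 79]);
}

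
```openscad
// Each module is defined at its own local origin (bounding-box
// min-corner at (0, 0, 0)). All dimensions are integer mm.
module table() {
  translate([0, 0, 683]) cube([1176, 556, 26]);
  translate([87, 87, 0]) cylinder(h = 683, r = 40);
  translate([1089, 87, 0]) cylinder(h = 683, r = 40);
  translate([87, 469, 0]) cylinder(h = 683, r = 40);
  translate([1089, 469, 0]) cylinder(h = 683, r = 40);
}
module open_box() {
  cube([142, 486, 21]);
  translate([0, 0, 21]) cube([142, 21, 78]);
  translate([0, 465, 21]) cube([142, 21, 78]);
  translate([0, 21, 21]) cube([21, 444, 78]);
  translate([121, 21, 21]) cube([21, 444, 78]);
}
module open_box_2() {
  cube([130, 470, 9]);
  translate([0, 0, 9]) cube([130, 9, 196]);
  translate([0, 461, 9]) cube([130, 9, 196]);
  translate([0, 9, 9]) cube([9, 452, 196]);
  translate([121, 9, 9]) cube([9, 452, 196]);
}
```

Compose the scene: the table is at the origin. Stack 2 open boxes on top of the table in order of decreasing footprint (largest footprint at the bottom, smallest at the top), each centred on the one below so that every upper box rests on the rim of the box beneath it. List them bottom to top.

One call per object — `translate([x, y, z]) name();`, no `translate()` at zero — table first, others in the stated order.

table();
translate([517, 35, 709]) open_box();
translate([523, 43, 808]) open_box_2();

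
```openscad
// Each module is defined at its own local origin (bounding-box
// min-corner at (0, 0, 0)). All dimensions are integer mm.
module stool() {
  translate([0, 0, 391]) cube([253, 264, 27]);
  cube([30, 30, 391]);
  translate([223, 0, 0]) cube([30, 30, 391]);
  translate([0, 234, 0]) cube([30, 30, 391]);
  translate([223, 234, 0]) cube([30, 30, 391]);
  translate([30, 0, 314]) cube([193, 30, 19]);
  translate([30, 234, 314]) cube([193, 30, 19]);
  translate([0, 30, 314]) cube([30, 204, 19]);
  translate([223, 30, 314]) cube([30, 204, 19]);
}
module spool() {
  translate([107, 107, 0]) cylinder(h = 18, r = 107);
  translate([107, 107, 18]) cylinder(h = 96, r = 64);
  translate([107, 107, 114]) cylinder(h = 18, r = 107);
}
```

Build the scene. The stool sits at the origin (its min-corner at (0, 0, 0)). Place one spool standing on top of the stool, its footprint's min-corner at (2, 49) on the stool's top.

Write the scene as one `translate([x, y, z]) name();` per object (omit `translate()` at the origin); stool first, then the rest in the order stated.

stool();
translate([2, 49, 418]) spool();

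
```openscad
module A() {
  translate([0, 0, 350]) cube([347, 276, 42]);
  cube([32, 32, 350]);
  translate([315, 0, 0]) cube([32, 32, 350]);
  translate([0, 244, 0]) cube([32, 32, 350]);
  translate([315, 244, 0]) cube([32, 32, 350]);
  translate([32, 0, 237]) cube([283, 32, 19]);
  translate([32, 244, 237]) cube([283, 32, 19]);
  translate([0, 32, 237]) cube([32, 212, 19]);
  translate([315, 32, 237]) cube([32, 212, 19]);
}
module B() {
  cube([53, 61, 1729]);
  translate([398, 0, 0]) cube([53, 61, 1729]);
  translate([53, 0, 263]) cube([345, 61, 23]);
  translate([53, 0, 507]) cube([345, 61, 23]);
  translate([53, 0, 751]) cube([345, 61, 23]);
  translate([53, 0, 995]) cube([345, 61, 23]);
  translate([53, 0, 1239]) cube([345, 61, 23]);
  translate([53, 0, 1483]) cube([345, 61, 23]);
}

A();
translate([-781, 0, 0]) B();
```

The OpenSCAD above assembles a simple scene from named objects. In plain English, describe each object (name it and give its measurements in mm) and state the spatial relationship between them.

A is a four-legged stool. The seat is a 347×276×42 mm slab whose top surface is at z = 392 mm; four square legs, each 32×32 mm in cross-section, run from the floor (z = 0) to the underside of the seat, each flush with a corner of the seat. Four stretchers, 32 mm wide and 19 mm tall, connect adjacent legs with their undersides at z = 237 mm, each running between the inner faces of the legs it joins and aligned with the legs' outer faces on the other axis.

B is a straight ladder. Two 53×61 mm vertical rails, 1729 mm tall, stand 451 mm apart (outside-to-outside) with their front faces coplanar on the −y side. 6 rungs, each 61 mm deep and 23 mm tall, span between the inner faces of the rails, front faces flush with the rails. The lowest rung's underside is at z = 263 mm and rungs are spaced 244 mm apart (underside to underside).

The ladder is on the floor beside the stool on its −x side.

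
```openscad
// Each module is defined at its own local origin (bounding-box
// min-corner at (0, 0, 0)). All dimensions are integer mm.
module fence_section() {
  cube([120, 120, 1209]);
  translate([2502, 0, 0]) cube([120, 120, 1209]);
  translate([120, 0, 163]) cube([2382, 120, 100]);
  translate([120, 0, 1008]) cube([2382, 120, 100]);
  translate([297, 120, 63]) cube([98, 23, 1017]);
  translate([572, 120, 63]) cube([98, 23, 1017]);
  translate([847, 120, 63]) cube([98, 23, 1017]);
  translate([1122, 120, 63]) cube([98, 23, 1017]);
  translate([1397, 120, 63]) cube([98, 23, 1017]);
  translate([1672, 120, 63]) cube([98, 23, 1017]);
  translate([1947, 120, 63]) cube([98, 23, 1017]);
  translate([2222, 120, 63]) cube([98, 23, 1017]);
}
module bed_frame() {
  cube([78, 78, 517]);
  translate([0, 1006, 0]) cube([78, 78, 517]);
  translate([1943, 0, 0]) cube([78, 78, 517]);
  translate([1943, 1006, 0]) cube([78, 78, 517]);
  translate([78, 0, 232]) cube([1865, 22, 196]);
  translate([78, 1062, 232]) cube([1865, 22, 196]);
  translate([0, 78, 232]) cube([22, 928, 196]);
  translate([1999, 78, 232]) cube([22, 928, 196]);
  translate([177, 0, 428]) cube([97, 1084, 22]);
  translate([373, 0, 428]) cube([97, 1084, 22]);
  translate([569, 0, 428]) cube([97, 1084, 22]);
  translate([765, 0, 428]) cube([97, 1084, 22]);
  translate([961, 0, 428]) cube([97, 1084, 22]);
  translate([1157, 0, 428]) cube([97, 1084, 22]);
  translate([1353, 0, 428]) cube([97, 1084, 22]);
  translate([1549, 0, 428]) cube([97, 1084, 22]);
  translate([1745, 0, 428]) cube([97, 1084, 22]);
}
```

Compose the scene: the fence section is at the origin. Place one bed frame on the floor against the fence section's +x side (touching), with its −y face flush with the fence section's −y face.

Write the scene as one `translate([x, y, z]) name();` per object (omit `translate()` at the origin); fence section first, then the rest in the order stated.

fence_section();
translate([2622, 0, 0]) bed_frame();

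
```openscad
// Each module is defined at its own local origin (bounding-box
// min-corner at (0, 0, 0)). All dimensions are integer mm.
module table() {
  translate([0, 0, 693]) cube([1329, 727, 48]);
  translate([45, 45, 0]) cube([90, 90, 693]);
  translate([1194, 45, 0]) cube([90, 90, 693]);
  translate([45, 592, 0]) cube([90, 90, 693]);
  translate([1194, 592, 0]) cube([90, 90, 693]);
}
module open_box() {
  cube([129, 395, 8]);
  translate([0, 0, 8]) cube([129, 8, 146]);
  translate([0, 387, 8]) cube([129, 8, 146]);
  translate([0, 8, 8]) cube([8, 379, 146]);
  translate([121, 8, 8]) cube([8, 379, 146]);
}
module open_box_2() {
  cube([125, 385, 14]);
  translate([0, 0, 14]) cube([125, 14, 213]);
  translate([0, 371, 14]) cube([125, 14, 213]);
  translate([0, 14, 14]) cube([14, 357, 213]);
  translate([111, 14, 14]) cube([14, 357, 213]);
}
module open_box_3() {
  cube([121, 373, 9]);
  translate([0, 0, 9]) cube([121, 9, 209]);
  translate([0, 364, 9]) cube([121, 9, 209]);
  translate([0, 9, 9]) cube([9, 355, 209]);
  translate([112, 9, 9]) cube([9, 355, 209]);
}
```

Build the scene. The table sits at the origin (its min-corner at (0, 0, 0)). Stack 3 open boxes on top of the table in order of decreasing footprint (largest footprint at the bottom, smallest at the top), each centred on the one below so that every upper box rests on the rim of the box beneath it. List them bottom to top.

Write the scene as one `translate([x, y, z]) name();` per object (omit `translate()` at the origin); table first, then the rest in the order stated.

table();
translate([600, 166, 741]) open_box();
translate([602, 171, 895]) open_box_2();
translate([604, 177, 1122]) open_box_3();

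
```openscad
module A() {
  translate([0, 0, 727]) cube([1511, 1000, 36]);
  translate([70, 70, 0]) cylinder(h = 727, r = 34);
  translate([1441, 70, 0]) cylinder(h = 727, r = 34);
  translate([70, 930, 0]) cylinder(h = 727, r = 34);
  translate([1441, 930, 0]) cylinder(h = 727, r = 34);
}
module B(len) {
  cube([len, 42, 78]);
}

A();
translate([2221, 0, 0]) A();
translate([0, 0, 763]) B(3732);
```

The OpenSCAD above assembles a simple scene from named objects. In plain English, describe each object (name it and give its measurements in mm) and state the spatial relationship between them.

A is a table with a 1511×1000 mm rectangular top, 36 mm thick, top surface at z = 763 mm, supported by four round legs of 68 mm diameter, each leg's bounding box inset 36 mm from the nearest pair of top edges, running from the floor.

B is a rectangular beam 3732 mm long (x), 42 mm deep (y), 78 mm thick (z).

The beam spans the tops of two tables placed 710 mm apart, resting at z = 763 mm.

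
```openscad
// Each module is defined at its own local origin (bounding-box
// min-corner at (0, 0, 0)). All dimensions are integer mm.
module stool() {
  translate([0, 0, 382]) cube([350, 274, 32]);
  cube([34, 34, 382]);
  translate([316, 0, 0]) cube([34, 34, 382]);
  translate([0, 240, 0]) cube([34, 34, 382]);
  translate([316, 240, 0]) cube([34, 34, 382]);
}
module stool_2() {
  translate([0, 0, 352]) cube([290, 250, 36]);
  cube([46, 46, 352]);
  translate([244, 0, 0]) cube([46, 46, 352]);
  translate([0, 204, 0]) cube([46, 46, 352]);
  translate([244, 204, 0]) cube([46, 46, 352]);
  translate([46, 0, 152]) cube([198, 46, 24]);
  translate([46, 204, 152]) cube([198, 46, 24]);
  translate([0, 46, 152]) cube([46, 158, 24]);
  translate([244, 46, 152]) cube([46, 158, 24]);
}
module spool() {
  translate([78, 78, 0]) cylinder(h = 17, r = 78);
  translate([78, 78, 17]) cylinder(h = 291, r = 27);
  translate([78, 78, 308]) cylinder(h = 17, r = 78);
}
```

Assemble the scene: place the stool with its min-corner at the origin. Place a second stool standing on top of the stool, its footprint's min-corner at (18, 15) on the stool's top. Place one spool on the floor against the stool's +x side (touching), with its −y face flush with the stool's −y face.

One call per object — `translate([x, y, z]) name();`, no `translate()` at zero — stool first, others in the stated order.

stool();
translate([18, 15, 414]) stool_2();
translate([350, 0, 0]) spool();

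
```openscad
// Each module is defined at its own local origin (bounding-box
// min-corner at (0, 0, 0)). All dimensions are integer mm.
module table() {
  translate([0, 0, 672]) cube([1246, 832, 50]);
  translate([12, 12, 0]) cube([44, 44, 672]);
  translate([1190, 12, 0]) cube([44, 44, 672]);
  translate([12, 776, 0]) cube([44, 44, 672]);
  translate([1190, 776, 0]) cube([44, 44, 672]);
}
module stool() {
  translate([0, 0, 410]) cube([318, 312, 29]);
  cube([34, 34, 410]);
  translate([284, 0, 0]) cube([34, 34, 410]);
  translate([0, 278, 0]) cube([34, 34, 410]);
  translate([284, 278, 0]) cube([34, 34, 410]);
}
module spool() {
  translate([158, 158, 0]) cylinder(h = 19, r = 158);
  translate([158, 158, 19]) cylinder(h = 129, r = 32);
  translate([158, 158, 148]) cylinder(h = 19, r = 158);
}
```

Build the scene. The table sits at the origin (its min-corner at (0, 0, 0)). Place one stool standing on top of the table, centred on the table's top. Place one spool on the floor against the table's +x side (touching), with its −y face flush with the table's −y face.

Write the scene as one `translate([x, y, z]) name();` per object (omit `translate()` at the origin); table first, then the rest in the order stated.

table();
translate([464, 260, 722]) stool();
translate([1246, 0, 0]) spool();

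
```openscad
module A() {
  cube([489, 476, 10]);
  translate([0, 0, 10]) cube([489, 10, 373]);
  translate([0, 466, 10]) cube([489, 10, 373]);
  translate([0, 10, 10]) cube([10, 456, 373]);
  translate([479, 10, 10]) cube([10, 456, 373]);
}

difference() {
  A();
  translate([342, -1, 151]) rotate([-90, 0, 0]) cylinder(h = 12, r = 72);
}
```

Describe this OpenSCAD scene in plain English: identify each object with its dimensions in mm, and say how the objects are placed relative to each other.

A is an open-topped rectangular box: outside dimensions 489×476×383 mm, with a uniform wall and base thickness of 10 mm. The base is a full 489×476 slab on the floor; four walls sit on top of the base. The front and back walls (the −y and +y sides) span the full width; the two side walls fit between them.

The open box has a circular hole of radius 72 mm through its front wall, centred at (x = 342, z = 151).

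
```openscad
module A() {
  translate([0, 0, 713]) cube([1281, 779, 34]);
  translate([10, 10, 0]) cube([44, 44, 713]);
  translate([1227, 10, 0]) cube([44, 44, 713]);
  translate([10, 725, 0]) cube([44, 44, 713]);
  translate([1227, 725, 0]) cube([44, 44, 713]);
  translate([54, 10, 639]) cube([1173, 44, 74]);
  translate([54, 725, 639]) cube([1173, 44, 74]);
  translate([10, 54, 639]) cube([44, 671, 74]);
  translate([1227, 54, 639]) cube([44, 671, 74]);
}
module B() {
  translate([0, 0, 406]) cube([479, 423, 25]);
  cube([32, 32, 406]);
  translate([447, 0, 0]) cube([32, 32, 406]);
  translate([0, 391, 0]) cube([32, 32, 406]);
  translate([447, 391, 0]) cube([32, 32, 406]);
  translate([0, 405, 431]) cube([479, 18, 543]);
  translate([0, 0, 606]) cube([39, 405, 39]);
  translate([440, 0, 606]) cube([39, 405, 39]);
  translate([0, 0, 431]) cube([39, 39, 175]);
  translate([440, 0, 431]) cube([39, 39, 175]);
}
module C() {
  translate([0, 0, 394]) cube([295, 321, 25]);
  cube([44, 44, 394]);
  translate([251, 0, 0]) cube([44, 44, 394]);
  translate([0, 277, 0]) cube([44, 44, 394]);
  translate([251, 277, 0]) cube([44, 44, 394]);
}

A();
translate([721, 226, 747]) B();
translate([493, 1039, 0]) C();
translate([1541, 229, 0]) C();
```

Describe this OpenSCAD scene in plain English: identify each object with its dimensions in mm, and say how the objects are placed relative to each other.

A is a table with a 1281×779 mm rectangular top, 34 mm thick, top surface at z = 747 mm, supported by four 44×44 mm square legs, each inset 10 mm from the nearest pair of top edges, running from the floor. Four apron rails, 44 mm thick and 74 mm tall, run between adjacent legs with their top edges flush with the underside of the top and their outer faces flush with the legs' outer faces.

B is a chair. The seat is a 479×423×25 mm slab with its top at z = 431 mm, on four 32×32 mm corner legs (flush with the seat edges, standing on z = 0). A flat backrest 18 mm thick, 543 mm tall, spans the full seat width and rises from the seat top along its +y edge, rear face flush with the rear of the seat. Two armrests of 39×39 mm section run along each side from the seat's front edge to the front of the backrest, top faces 214 mm above the seat top and outer faces flush with the seat's x-edges; a 39×39 mm post under the front of each armrest stands on the seat at the front corner.

C is a four-legged stool. The seat is a 295×321×25 mm slab whose top surface is at z = 419 mm; four square legs, each 44×44 mm in cross-section, run from the floor (z = 0) to the underside of the seat, each flush with a corner of the seat.

The chair is on top of the table. Two stools sit around the table at the +y, +x sides.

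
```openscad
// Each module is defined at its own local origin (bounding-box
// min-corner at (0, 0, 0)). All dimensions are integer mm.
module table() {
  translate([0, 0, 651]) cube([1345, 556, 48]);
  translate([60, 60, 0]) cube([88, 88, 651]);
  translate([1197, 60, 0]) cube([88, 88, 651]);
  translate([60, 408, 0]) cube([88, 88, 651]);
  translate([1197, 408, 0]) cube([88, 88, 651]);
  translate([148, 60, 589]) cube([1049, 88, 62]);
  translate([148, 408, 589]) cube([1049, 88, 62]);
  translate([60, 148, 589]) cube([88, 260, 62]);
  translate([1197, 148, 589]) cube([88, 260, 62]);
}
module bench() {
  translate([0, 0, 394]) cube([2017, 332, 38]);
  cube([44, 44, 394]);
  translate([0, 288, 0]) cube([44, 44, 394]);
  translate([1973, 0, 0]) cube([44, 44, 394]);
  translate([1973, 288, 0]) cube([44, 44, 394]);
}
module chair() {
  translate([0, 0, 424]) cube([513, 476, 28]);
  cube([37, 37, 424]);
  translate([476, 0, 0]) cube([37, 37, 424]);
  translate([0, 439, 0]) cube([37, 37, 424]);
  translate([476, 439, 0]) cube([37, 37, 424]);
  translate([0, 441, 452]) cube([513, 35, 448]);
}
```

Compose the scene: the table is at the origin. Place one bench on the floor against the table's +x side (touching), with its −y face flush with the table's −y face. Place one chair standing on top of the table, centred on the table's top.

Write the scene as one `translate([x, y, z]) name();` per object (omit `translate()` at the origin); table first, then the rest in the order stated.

table();
translate([1345, 0, 0]) bench();
translate([416, 40, 699]) chair();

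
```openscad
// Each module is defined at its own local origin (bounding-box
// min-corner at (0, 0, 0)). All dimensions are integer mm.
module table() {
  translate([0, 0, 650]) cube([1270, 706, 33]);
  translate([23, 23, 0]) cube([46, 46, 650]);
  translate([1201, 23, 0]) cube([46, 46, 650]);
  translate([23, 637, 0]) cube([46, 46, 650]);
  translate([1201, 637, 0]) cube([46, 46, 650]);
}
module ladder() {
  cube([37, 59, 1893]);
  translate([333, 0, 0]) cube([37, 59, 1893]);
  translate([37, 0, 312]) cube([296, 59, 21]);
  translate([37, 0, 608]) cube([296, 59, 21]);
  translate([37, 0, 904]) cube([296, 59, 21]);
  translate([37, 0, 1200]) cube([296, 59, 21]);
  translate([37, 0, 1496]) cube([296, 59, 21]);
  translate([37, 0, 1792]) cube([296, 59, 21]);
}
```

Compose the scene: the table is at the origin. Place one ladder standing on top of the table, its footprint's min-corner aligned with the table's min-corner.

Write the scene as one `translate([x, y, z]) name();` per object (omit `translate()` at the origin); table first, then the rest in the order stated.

table();
translate([0, 0, 683]) ladder();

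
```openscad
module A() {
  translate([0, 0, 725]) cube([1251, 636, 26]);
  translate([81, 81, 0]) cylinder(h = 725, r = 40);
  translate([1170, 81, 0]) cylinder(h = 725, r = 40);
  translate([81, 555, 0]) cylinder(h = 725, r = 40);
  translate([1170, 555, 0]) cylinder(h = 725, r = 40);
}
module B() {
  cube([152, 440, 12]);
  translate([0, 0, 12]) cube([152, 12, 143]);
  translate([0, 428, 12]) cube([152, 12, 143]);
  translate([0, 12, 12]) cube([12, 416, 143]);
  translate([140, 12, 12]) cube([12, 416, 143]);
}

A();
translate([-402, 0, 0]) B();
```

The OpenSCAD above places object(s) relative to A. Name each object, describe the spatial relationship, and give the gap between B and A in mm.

A is a table. B is an open box. The open box is on the floor beside the table on its −x side. The gap between the open box and the table is 250 mm.

The open box's nearest face is 250 mm from the table's −x face.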